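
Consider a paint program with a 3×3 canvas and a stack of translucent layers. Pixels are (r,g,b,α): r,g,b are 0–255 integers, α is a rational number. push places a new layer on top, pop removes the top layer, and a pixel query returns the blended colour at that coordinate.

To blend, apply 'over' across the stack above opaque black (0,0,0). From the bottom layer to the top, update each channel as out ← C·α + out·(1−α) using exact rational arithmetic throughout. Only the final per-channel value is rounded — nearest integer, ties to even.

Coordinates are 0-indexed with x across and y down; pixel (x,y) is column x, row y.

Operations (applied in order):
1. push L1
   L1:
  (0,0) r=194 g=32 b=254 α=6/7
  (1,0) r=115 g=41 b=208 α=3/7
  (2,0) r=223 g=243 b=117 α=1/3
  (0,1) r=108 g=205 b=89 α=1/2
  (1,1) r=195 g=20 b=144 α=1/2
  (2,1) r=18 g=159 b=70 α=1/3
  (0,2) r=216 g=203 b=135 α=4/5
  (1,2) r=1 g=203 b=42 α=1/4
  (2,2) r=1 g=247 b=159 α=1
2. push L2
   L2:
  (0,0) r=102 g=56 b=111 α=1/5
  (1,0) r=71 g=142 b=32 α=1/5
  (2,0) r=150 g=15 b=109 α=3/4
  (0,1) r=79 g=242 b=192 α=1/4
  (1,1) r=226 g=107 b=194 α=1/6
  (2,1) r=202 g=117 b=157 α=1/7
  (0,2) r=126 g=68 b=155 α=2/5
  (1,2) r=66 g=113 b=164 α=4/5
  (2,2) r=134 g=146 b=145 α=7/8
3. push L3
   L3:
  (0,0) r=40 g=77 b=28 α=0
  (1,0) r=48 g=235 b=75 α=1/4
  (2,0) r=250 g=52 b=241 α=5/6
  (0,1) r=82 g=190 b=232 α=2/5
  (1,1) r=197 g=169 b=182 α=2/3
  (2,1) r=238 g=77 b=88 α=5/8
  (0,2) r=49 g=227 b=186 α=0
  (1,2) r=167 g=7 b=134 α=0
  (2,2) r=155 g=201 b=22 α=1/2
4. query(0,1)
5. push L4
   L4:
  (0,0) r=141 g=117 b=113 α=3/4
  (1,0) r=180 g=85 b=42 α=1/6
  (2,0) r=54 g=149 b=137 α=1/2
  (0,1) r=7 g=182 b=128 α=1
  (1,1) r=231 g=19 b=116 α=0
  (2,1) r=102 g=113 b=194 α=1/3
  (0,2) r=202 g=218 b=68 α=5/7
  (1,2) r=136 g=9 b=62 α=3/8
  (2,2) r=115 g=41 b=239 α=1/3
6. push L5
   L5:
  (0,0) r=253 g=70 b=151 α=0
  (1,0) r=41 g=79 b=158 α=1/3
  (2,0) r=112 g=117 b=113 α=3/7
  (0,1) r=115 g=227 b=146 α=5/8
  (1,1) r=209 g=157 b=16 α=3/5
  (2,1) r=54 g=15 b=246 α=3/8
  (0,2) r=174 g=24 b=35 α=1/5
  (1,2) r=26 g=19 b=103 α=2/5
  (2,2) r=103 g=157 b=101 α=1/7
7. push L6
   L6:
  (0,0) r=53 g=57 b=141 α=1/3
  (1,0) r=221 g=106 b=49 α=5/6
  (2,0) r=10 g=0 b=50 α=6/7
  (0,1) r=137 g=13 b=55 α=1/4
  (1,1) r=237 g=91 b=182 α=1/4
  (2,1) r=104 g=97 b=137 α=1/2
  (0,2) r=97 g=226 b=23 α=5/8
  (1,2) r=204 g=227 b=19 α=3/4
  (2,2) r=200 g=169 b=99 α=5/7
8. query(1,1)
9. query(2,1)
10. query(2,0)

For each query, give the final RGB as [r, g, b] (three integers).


at x=0,y=1 over L1,L2,L3:
+L1 (α=1/2) → [54, 205/2, 89/2]
+L2 (α=1/4) → [241/4, 1099/8, 651/8]
+L3 (α=2/5) → [1379/20, 6337/40, 1133/8]
rounded: [69, 158, 142]

query (1,1) [L1,L2,L3,L4,L5,L6] — begin 0,0,0
L1 α=1/2: [195/2, 10, 72]
L2 α=1/6: [1427/12, 157/6, 277/3]
L3 α=2/3: [6155/36, 2185/18, 1369/9]
L4 α=0: [6155/36, 2185/18, 1369/9]
L5 α=3/5: [17441/90, 6424/45, 634/9]
L6 α=1/4: [24551/120, 7789/60, 295/3]
→ [205, 130, 98]

at x=2,y=1 over L1,L2,L3,L4,L5,L6:
+L1 (α=1/3) → [6, 53, 70/3]
+L2 (α=1/7) → [34, 435/7, 297/7]
+L3 (α=5/8) → [323/2, 500/7, 3971/56]
+L4 (α=1/3) → [425/3, 597/7, 9403/84]
+L5 (α=3/8) → [2611/24, 825/14, 109007/672]
+L6 (α=1/2) → [5107/48, 2183/28, 201071/1344]
→ [106, 78, 150]

(2,0) stack=L1,L2,L3,L4,L5,L6; from [0,0,0]:
+L1 (α=1/3) → [223/3, 81, 39]
+L2 (α=3/4) → [1573/12, 63/2, 183/2]
+L3 (α=5/6) → [16573/72, 583/12, 2593/12]
+L4 (α=1/2) → [20461/144, 2371/24, 4237/24]
+L5 (α=3/7) → [4651/36, 4477/42, 6271/42]
+L6 (α=6/7) → [973/36, 4477/294, 18871/294]
→ [27, 15, 64]


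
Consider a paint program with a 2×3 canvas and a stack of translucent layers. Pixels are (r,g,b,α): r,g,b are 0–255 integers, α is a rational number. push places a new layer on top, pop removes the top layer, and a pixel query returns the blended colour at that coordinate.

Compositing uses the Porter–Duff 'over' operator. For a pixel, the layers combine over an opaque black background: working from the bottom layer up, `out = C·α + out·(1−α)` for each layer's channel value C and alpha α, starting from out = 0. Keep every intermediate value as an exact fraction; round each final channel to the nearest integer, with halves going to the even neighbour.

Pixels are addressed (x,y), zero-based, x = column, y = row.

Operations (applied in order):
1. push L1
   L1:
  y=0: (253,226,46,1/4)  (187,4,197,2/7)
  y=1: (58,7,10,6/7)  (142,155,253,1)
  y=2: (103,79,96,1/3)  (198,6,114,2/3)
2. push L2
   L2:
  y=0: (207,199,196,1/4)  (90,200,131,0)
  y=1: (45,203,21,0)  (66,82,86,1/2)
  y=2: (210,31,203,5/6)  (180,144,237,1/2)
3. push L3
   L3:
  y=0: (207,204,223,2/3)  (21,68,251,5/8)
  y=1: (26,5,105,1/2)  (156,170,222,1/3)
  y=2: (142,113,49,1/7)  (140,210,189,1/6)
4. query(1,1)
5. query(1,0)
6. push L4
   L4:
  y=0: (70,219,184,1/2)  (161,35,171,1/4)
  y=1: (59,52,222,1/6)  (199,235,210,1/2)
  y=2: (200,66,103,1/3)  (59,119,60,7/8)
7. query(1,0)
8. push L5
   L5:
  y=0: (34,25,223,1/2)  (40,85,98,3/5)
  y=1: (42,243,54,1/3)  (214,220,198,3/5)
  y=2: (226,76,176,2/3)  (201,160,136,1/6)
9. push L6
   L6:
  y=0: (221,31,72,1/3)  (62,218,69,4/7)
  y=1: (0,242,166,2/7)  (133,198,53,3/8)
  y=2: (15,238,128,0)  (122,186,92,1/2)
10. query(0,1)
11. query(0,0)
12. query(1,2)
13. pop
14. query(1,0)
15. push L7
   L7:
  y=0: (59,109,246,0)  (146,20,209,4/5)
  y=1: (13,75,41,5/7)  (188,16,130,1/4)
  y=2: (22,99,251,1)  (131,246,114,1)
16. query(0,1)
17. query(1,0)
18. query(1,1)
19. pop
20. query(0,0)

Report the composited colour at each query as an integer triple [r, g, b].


(1,1) stack=L1,L2,L3; from [0,0,0]:
+L1 (α=1) → [142, 155, 253]
+L2 (α=1/2) → [104, 237/2, 339/2]
+L3 (α=1/3) → [364/3, 407/3, 187]
= [121, 136, 187]

at x=1,y=0 over L1,L2,L3:
after L1 α=2/7: [374/7, 8/7, 394/7]
after L2 α=0: [374/7, 8/7, 394/7]
after L3 α=5/8: [1857/56, 601/14, 9967/56]
= [33, 43, 178]

at x=1,y=0 over L1,L2,L3,L4:
after L1 α=2/7: [374/7, 8/7, 394/7]
after L2 α=0: [374/7, 8/7, 394/7]
after L3 α=5/8: [1857/56, 601/14, 9967/56]
after L4 α=1/4: [14587/224, 2293/56, 39477/224]
= [65, 41, 176]

query (0,1) [L1,L2,L3,L4,L5,L6] — begin 0,0,0
+L1 (α=6/7) → [348/7, 6, 60/7]
+L2 (α=0) → [348/7, 6, 60/7]
+L3 (α=1/2) → [265/7, 11/2, 795/14]
+L4 (α=1/6) → [869/21, 53/4, 2361/28]
+L5 (α=1/3) → [2620/63, 539/6, 1039/14]
+L6 (α=2/7) → [13100/441, 5599/42, 9843/98]
= [30, 133, 100]

(0,0) stack=L1,L2,L3,L4,L5,L6; from [0,0,0]:
+L1 (α=1/4) → [253/4, 113/2, 23/2]
+L2 (α=1/4) → [1587/16, 737/8, 461/8]
+L3 (α=2/3) → [2737/16, 4001/24, 1343/8]
+L4 (α=1/2) → [3857/32, 9257/48, 2815/16]
+L5 (α=1/2) → [4945/64, 10457/96, 6383/32]
+L6 (α=1/3) → [12017/96, 11945/144, 7535/48]
rounded: [125, 83, 157]

at x=1,y=2 over L1,L2,L3,L4,L5,L6:
L1 α=2/3: [132, 4, 76]
L2 α=1/2: [156, 74, 313/2]
L3 α=1/6: [460/3, 290/3, 1943/12]
L4 α=7/8: [1699/24, 2789/24, 6983/96]
L5 α=1/6: [13319/144, 17785/144, 47971/576]
L6 α=1/2: [30887/288, 44569/288, 100963/1152]
rounded: [107, 155, 88]

query (1,0) [L1,L2,L3,L4,L5] — begin 0,0,0
+L1 (α=2/7) → [374/7, 8/7, 394/7]
+L2 (α=0) → [374/7, 8/7, 394/7]
+L3 (α=5/8) → [1857/56, 601/14, 9967/56]
+L4 (α=1/4) → [14587/224, 2293/56, 39477/224]
+L5 (α=3/5) → [28027/560, 9433/140, 14481/112]
rounded: [50, 67, 129]

at x=0,y=1 over L1,L2,L3,L4,L5,L7:
+L1 (α=6/7) → [348/7, 6, 60/7]
+L2 (α=0) → [348/7, 6, 60/7]
+L3 (α=1/2) → [265/7, 11/2, 795/14]
+L4 (α=1/6) → [869/21, 53/4, 2361/28]
+L5 (α=1/3) → [2620/63, 539/6, 1039/14]
+L7 (α=5/7) → [9335/441, 1664/21, 2474/49]
→ [21, 79, 50]

query (1,0) [L1,L2,L3,L4,L5,L7] — begin 0,0,0
L1 α=2/7: [374/7, 8/7, 394/7]
L2 α=0: [374/7, 8/7, 394/7]
L3 α=5/8: [1857/56, 601/14, 9967/56]
L4 α=1/4: [14587/224, 2293/56, 39477/224]
L5 α=3/5: [28027/560, 9433/140, 14481/112]
L7 α=4/5: [355067/2800, 20633/700, 108113/560]
rounded: [127, 29, 193]

query (1,1) [L1,L2,L3,L4,L5,L7] — begin 0,0,0
+L1 (α=1) → [142, 155, 253]
+L2 (α=1/2) → [104, 237/2, 339/2]
+L3 (α=1/3) → [364/3, 407/3, 187]
+L4 (α=1/2) → [961/6, 556/3, 397/2]
+L5 (α=3/5) → [2887/15, 3092/15, 991/5]
+L7 (α=1/4) → [3827/20, 793/5, 3623/20]
= [191, 159, 181]

at x=0,y=0 over L1,L2,L3,L4,L5:
after L1 α=1/4: [253/4, 113/2, 23/2]
after L2 α=1/4: [1587/16, 737/8, 461/8]
after L3 α=2/3: [2737/16, 4001/24, 1343/8]
after L4 α=1/2: [3857/32, 9257/48, 2815/16]
after L5 α=1/2: [4945/64, 10457/96, 6383/32]
rounded: [77, 109, 199]


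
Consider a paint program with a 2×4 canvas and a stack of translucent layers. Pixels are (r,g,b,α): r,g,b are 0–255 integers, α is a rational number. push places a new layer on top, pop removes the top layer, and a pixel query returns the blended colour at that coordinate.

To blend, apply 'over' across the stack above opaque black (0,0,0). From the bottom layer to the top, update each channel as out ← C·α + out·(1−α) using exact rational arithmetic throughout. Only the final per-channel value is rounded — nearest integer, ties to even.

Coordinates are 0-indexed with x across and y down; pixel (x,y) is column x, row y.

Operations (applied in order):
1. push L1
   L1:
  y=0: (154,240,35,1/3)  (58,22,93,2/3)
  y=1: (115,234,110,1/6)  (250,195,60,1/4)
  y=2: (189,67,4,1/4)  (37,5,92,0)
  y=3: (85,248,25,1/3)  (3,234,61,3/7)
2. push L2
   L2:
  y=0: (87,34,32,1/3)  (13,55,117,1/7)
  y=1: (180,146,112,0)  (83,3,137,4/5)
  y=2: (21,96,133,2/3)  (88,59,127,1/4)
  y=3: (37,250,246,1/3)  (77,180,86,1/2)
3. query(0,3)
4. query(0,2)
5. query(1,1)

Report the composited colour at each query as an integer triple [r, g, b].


(0,3) stack=L1,L2; from [0,0,0]:
L1 α=1/3: [85/3, 248/3, 25/3]
L2 α=1/3: [281/9, 1246/9, 788/9]
= [31, 138, 88]

(0,2) stack=L1,L2; from [0,0,0]:
L1 α=1/4: [189/4, 67/4, 1]
L2 α=2/3: [119/4, 835/12, 89]
→ [30, 70, 89]

at x=1,y=1 over L1,L2:
+L1 (α=1/4) → [125/2, 195/4, 15]
+L2 (α=4/5) → [789/10, 243/20, 563/5]
→ [79, 12, 113]


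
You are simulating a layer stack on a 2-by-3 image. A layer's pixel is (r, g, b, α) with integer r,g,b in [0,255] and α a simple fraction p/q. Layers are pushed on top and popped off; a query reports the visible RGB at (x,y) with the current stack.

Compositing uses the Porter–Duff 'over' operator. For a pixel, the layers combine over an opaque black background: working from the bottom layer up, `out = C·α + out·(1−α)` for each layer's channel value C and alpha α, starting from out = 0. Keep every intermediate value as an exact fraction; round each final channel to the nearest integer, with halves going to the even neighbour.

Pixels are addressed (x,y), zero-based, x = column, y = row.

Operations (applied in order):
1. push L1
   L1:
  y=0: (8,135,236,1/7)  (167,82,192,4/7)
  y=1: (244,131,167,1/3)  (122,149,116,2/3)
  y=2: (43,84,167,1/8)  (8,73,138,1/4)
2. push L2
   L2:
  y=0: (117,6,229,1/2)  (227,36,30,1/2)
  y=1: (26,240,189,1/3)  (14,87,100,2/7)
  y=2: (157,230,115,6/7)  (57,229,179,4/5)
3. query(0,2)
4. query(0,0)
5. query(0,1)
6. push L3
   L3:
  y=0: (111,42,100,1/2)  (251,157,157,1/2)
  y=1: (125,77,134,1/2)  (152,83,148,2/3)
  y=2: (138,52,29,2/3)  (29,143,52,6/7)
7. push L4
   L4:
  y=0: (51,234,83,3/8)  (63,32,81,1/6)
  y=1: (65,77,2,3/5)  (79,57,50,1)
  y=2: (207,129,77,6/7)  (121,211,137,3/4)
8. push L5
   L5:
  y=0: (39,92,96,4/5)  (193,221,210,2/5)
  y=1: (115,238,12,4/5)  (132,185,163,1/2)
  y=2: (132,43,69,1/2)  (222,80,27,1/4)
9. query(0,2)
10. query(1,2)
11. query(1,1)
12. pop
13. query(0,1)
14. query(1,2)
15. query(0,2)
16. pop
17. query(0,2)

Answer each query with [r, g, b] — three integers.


(0,2) stack=L1,L2; from [0,0,0]:
after L1 α=1/8: [43/8, 21/2, 167/8]
after L2 α=6/7: [7579/56, 2781/14, 5687/56]
rounded: [135, 199, 102]

(0,0) stack=L1,L2; from [0,0,0]:
L1 α=1/7: [8/7, 135/7, 236/7]
L2 α=1/2: [827/14, 177/14, 1839/14]
→ [59, 13, 131]

(0,1) stack=L1,L2; from [0,0,0]:
+L1 (α=1/3) → [244/3, 131/3, 167/3]
+L2 (α=1/3) → [566/9, 982/9, 901/9]
rounded: [63, 109, 100]

(0,2) stack=L1,L2,L3,L4,L5; from [0,0,0]:
L1 α=1/8: [43/8, 21/2, 167/8]
L2 α=6/7: [7579/56, 2781/14, 5687/56]
L3 α=2/3: [23035/168, 4237/42, 8935/168]
L4 α=6/7: [231691/1176, 36745/294, 86551/1176]
L5 α=1/2: [386923/2352, 49387/588, 167695/2352]
rounded: [165, 84, 71]

(1,2) stack=L1,L2,L3,L4,L5; from [0,0,0]:
+L1 (α=1/4) → [2, 73/4, 69/2]
+L2 (α=4/5) → [46, 3737/20, 1501/10]
+L3 (α=6/7) → [220/7, 20897/140, 4621/70]
+L4 (α=3/4) → [2761/28, 109517/560, 33391/280]
+L5 (α=1/4) → [14499/112, 373351/2240, 107733/1120]
rounded: [129, 167, 96]

(1,1) stack=L1,L2,L3,L4,L5; from [0,0,0]:
+L1 (α=2/3) → [244/3, 298/3, 232/3]
+L2 (α=2/7) → [1304/21, 2012/21, 1760/21]
+L3 (α=2/3) → [7688/63, 5498/63, 7976/63]
+L4 (α=1) → [79, 57, 50]
+L5 (α=1/2) → [211/2, 121, 213/2]
→ [106, 121, 106]

query (0,1) [L1,L2,L3,L4] — begin 0,0,0
L1 α=1/3: [244/3, 131/3, 167/3]
L2 α=1/3: [566/9, 982/9, 901/9]
L3 α=1/2: [1691/18, 1675/18, 2107/18]
L4 α=3/5: [3446/45, 3754/45, 2161/45]
= [77, 83, 48]

(1,2) stack=L1,L2,L3,L4; from [0,0,0]:
+L1 (α=1/4) → [2, 73/4, 69/2]
+L2 (α=4/5) → [46, 3737/20, 1501/10]
+L3 (α=6/7) → [220/7, 20897/140, 4621/70]
+L4 (α=3/4) → [2761/28, 109517/560, 33391/280]
→ [99, 196, 119]

(0,2) stack=L1,L2,L3,L4; from [0,0,0]:
after L1 α=1/8: [43/8, 21/2, 167/8]
after L2 α=6/7: [7579/56, 2781/14, 5687/56]
after L3 α=2/3: [23035/168, 4237/42, 8935/168]
after L4 α=6/7: [231691/1176, 36745/294, 86551/1176]
rounded: [197, 125, 74]

(0,2) stack=L1,L2,L3; from [0,0,0]:
after L1 α=1/8: [43/8, 21/2, 167/8]
after L2 α=6/7: [7579/56, 2781/14, 5687/56]
after L3 α=2/3: [23035/168, 4237/42, 8935/168]
rounded: [137, 101, 53]


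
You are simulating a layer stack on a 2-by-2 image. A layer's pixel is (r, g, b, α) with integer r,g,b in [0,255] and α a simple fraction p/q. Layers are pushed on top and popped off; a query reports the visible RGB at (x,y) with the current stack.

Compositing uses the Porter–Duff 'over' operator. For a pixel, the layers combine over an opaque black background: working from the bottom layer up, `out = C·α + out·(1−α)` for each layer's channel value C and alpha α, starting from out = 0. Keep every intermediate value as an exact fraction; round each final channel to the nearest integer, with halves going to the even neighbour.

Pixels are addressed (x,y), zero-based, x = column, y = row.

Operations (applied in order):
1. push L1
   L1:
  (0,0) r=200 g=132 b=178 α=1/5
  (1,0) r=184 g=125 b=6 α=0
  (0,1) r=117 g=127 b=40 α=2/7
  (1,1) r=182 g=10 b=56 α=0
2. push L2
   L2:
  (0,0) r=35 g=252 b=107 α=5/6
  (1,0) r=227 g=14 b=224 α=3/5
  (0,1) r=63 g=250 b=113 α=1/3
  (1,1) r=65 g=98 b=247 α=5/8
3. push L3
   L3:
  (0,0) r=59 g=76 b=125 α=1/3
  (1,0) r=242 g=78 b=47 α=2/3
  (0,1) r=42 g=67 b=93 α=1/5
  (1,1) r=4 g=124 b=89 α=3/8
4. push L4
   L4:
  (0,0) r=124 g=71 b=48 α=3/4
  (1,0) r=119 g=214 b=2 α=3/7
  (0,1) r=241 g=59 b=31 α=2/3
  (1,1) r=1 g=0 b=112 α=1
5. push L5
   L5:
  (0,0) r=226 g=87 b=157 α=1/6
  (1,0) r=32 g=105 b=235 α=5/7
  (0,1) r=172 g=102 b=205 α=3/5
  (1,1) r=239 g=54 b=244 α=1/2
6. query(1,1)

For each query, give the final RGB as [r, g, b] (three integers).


query (1,1) [L1,L2,L3,L4,L5] — begin 0,0,0
L1 α=0: [0, 0, 0]
L2 α=5/8: [325/8, 245/4, 1235/8]
L3 α=3/8: [1721/64, 2713/32, 8311/64]
L4 α=1: [1, 0, 112]
L5 α=1/2: [120, 27, 178]
→ [120, 27, 178]


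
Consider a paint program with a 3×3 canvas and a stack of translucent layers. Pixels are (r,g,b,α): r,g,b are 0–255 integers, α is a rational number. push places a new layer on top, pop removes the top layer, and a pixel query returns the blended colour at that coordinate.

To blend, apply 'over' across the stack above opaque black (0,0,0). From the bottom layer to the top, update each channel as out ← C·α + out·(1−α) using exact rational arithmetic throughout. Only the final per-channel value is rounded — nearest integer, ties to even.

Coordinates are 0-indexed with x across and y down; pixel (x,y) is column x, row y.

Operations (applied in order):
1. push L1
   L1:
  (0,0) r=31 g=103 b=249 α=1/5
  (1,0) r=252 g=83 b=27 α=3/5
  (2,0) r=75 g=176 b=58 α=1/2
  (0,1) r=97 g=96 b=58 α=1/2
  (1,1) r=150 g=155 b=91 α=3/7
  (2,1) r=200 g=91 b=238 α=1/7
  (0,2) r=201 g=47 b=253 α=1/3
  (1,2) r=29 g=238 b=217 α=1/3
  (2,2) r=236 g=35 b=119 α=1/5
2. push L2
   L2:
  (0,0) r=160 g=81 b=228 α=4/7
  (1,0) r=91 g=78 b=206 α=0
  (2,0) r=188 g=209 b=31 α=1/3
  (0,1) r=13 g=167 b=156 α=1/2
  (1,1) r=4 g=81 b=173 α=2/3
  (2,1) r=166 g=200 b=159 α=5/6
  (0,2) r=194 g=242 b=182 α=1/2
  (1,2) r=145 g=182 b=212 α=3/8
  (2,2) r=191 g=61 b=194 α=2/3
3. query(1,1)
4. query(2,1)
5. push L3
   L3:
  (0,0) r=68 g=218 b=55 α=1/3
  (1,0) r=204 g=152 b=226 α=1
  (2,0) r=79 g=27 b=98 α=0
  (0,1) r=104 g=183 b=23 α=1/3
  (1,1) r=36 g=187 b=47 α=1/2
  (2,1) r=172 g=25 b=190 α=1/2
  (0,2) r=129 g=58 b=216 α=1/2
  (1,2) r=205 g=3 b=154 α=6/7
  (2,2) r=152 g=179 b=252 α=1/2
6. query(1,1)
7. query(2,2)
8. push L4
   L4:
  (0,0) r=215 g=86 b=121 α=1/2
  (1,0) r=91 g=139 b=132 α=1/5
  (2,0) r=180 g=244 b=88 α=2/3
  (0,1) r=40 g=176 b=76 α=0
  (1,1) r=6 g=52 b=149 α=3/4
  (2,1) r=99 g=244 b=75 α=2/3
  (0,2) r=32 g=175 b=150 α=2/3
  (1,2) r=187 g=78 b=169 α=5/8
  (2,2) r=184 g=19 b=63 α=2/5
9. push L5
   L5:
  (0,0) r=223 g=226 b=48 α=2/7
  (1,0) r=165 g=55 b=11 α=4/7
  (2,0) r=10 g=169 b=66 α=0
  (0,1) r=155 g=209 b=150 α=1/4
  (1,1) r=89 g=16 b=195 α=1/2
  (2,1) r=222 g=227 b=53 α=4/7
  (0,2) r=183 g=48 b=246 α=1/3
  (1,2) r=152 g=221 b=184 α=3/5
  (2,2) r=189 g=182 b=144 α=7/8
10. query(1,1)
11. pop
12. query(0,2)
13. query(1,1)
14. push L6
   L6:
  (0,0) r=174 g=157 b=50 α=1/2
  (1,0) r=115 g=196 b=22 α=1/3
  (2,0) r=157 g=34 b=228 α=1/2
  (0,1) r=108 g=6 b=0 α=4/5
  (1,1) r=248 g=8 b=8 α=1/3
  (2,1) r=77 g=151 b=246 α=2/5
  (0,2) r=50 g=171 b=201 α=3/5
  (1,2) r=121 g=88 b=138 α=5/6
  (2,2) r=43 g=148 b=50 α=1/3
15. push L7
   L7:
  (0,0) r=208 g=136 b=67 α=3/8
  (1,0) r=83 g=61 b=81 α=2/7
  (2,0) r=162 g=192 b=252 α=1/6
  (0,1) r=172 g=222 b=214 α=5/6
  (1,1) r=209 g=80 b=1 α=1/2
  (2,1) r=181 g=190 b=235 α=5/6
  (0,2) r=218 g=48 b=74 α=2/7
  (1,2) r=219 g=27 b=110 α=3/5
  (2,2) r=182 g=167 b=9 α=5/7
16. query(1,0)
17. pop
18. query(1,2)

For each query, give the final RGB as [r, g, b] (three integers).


(1,1) stack=L1,L2; from [0,0,0]:
L1 α=3/7: [450/7, 465/7, 39]
L2 α=2/3: [506/21, 533/7, 385/3]
rounded: [24, 76, 128]

(2,1) stack=L1,L2; from [0,0,0]:
+L1 (α=1/7) → [200/7, 13, 34]
+L2 (α=5/6) → [3005/21, 1013/6, 829/6]
rounded: [143, 169, 138]

query (1,1) [L1,L2,L3] — begin 0,0,0
L1 α=3/7: [450/7, 465/7, 39]
L2 α=2/3: [506/21, 533/7, 385/3]
L3 α=1/2: [631/21, 921/7, 263/3]
→ [30, 132, 88]

at x=2,y=2 over L1,L2,L3:
+L1 (α=1/5) → [236/5, 7, 119/5]
+L2 (α=2/3) → [2146/15, 43, 2059/15]
+L3 (α=1/2) → [2213/15, 111, 5839/30]
→ [148, 111, 195]

at x=1,y=1 over L1,L2,L3,L4,L5:
L1 α=3/7: [450/7, 465/7, 39]
L2 α=2/3: [506/21, 533/7, 385/3]
L3 α=1/2: [631/21, 921/7, 263/3]
L4 α=3/4: [1009/84, 2013/28, 401/3]
L5 α=1/2: [8485/168, 2461/56, 493/3]
→ [51, 44, 164]

at x=0,y=2 over L1,L2,L3,L4:
L1 α=1/3: [67, 47/3, 253/3]
L2 α=1/2: [261/2, 773/6, 799/6]
L3 α=1/2: [519/4, 1121/12, 2095/12]
L4 α=2/3: [775/12, 5321/36, 5695/36]
→ [65, 148, 158]

query (1,1) [L1,L2,L3,L4] — begin 0,0,0
+L1 (α=3/7) → [450/7, 465/7, 39]
+L2 (α=2/3) → [506/21, 533/7, 385/3]
+L3 (α=1/2) → [631/21, 921/7, 263/3]
+L4 (α=3/4) → [1009/84, 2013/28, 401/3]
= [12, 72, 134]

at x=1,y=0 over L1,L2,L3,L4,L6,L7:
L1 α=3/5: [756/5, 249/5, 81/5]
L2 α=0: [756/5, 249/5, 81/5]
L3 α=1: [204, 152, 226]
L4 α=1/5: [907/5, 747/5, 1036/5]
L6 α=1/3: [2389/15, 2474/15, 2182/15]
L7 α=2/7: [2887/21, 2840/21, 2668/21]
→ [137, 135, 127]

(1,2) stack=L1,L2,L3,L4,L6; from [0,0,0]:
+L1 (α=1/3) → [29/3, 238/3, 217/3]
+L2 (α=3/8) → [725/12, 707/6, 2993/24]
+L3 (α=6/7) → [15485/84, 815/42, 25169/168]
+L4 (α=5/8) → [41665/224, 6275/112, 72489/448]
+L6 (α=5/6) → [177185/1344, 55555/672, 127203/896]
→ [132, 83, 142]


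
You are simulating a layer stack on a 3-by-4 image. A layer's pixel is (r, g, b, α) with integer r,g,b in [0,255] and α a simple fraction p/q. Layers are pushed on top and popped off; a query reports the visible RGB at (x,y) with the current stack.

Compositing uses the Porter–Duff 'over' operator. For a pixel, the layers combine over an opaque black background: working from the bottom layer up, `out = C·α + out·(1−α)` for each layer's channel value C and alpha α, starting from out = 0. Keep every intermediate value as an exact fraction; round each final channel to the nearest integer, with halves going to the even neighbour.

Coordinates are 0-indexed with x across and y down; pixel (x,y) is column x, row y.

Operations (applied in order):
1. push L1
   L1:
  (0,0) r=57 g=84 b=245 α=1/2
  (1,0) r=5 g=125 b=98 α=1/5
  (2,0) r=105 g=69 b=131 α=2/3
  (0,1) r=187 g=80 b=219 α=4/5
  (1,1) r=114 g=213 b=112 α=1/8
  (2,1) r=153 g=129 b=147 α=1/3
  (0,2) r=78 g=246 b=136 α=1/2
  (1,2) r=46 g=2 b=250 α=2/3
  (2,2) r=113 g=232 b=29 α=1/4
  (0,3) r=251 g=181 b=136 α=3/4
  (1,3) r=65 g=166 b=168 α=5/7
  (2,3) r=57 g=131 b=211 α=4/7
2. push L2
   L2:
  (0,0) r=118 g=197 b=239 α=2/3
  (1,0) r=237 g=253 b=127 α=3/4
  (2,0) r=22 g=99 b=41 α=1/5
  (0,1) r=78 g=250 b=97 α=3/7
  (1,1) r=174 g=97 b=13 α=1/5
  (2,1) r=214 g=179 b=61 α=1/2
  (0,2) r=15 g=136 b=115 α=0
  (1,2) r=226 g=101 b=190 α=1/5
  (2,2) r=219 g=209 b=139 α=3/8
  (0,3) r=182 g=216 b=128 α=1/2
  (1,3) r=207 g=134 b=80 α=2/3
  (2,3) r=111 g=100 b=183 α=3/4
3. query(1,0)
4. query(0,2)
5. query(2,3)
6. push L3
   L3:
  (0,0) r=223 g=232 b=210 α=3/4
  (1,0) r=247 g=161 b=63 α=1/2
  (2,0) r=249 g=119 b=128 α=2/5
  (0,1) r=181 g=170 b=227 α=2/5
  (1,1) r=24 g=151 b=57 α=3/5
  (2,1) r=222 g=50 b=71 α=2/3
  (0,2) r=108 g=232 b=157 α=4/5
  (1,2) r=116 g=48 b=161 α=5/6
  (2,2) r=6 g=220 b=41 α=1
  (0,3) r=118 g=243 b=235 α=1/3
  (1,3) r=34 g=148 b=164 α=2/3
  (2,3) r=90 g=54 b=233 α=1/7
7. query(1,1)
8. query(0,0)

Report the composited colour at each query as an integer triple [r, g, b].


(1,0) stack=L1,L2; from [0,0,0]:
+L1 (α=1/5) → [1, 25, 98/5]
+L2 (α=3/4) → [178, 196, 2003/20]
= [178, 196, 100]

query (0,2) [L1,L2] — begin 0,0,0
L1 α=1/2: [39, 123, 68]
L2 α=0: [39, 123, 68]
→ [39, 123, 68]

(2,3) stack=L1,L2; from [0,0,0]:
after L1 α=4/7: [228/7, 524/7, 844/7]
after L2 α=3/4: [2559/28, 656/7, 4687/28]
→ [91, 94, 167]

at x=1,y=1 over L1,L2,L3:
L1 α=1/8: [57/4, 213/8, 14]
L2 α=1/5: [231/5, 407/10, 69/5]
L3 α=3/5: [822/25, 2672/25, 993/25]
= [33, 107, 40]

(0,0) stack=L1,L2,L3; from [0,0,0]:
after L1 α=1/2: [57/2, 42, 245/2]
after L2 α=2/3: [529/6, 436/3, 1201/6]
after L3 α=3/4: [4543/24, 631/3, 4981/24]
rounded: [189, 210, 208]


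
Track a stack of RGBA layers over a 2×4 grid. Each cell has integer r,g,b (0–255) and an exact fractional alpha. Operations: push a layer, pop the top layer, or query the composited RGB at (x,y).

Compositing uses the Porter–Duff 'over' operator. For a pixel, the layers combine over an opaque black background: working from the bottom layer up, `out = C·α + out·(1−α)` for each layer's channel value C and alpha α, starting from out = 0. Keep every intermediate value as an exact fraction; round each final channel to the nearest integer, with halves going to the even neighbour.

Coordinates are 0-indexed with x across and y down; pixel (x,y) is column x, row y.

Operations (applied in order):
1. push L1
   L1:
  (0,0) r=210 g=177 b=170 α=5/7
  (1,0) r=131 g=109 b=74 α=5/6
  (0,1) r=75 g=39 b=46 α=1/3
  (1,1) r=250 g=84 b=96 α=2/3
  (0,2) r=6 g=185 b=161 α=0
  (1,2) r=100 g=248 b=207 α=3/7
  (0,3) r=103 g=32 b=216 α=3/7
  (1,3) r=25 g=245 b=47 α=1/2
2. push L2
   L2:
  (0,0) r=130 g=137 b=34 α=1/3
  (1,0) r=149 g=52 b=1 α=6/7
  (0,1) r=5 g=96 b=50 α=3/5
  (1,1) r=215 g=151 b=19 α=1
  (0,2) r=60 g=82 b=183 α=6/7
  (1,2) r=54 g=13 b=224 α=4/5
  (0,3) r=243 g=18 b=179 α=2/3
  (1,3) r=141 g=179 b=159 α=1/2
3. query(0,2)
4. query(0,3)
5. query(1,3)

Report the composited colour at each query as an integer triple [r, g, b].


query (0,2) [L1,L2] — begin 0,0,0
+L1 (α=0) → [0, 0, 0]
+L2 (α=6/7) → [360/7, 492/7, 1098/7]
rounded: [51, 70, 157]

at x=0,y=3 over L1,L2:
+L1 (α=3/7) → [309/7, 96/7, 648/7]
+L2 (α=2/3) → [1237/7, 116/7, 3154/21]
= [177, 17, 150]

query (1,3) [L1,L2] — begin 0,0,0
L1 α=1/2: [25/2, 245/2, 47/2]
L2 α=1/2: [307/4, 603/4, 365/4]
rounded: [77, 151, 91]


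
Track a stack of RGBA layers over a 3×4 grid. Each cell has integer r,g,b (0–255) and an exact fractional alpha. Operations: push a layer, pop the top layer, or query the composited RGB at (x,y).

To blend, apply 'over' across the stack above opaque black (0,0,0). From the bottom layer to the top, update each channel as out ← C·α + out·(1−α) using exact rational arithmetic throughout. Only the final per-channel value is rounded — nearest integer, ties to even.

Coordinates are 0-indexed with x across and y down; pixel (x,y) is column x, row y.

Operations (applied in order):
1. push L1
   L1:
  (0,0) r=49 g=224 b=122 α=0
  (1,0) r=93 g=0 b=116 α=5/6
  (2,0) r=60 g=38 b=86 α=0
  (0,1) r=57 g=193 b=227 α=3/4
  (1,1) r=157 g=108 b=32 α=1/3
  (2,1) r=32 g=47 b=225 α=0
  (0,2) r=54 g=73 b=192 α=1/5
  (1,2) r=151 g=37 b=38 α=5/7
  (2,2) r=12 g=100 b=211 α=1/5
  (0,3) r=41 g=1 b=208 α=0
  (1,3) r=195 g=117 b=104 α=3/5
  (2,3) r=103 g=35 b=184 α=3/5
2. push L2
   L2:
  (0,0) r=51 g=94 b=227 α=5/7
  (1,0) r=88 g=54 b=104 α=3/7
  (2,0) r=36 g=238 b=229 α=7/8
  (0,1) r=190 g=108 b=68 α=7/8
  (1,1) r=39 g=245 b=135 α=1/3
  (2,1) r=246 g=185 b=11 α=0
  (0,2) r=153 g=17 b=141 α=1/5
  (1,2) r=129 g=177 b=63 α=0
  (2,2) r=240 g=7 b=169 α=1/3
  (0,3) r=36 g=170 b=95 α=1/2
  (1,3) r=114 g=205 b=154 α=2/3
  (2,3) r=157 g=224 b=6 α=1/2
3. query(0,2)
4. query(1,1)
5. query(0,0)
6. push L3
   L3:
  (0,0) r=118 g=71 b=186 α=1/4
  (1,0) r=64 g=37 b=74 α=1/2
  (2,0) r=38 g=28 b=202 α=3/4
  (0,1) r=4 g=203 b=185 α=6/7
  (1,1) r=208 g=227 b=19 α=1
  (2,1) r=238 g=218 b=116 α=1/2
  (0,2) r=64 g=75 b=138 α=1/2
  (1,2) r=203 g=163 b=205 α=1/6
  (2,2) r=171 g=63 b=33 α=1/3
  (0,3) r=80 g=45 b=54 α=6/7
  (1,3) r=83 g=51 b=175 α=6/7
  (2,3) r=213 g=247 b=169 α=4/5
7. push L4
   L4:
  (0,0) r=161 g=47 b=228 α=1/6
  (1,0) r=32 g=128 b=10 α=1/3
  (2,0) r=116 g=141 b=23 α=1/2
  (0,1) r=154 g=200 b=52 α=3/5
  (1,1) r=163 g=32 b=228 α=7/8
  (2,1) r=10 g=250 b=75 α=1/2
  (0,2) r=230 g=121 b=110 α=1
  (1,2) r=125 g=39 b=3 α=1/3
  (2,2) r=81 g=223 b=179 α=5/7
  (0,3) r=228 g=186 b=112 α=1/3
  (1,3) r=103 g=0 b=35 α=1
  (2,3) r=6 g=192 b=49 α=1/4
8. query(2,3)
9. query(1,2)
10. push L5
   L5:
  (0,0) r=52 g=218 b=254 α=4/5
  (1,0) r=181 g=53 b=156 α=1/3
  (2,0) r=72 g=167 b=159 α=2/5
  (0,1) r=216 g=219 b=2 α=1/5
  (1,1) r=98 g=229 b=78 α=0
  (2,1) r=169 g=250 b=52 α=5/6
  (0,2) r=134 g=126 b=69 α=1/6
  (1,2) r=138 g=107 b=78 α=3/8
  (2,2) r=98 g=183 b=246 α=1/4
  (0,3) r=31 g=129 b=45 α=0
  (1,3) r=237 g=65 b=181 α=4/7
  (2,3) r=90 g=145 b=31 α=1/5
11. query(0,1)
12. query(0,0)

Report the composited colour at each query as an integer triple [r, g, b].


at x=0,y=2 over L1,L2:
after L1 α=1/5: [54/5, 73/5, 192/5]
after L2 α=1/5: [981/25, 377/25, 1473/25]
rounded: [39, 15, 59]

query (1,1) [L1,L2] — begin 0,0,0
after L1 α=1/3: [157/3, 36, 32/3]
after L2 α=1/3: [431/9, 317/3, 469/9]
→ [48, 106, 52]

query (0,0) [L1,L2] — begin 0,0,0
L1 α=0: [0, 0, 0]
L2 α=5/7: [255/7, 470/7, 1135/7]
= [36, 67, 162]

at x=2,y=3 over L1,L2,L3,L4:
L1 α=3/5: [309/5, 21, 552/5]
L2 α=1/2: [547/5, 245/2, 291/5]
L3 α=4/5: [4807/25, 2221/10, 3671/25]
L4 α=1/4: [14571/100, 8583/40, 6119/50]
rounded: [146, 215, 122]

query (1,2) [L1,L2,L3,L4] — begin 0,0,0
L1 α=5/7: [755/7, 185/7, 190/7]
L2 α=0: [755/7, 185/7, 190/7]
L3 α=1/6: [866/7, 1033/21, 795/14]
L4 α=1/3: [869/7, 2885/63, 272/7]
= [124, 46, 39]

query (0,1) [L1,L2,L3,L4,L5] — begin 0,0,0
+L1 (α=3/4) → [171/4, 579/4, 681/4]
+L2 (α=7/8) → [5491/32, 3603/32, 2585/32]
+L3 (α=6/7) → [6259/224, 42579/224, 38105/224]
+L4 (α=3/5) → [58003/560, 109779/560, 55577/560]
+L5 (α=1/5) → [88243/700, 140439/700, 55857/700]
rounded: [126, 201, 80]

query (0,0) [L1,L2,L3,L4,L5] — begin 0,0,0
L1 α=0: [0, 0, 0]
L2 α=5/7: [255/7, 470/7, 1135/7]
L3 α=1/4: [1591/28, 1907/28, 4707/28]
L4 α=1/6: [12463/168, 3617/56, 9973/56]
L5 α=4/5: [47407/840, 52449/280, 66869/280]
= [56, 187, 239]


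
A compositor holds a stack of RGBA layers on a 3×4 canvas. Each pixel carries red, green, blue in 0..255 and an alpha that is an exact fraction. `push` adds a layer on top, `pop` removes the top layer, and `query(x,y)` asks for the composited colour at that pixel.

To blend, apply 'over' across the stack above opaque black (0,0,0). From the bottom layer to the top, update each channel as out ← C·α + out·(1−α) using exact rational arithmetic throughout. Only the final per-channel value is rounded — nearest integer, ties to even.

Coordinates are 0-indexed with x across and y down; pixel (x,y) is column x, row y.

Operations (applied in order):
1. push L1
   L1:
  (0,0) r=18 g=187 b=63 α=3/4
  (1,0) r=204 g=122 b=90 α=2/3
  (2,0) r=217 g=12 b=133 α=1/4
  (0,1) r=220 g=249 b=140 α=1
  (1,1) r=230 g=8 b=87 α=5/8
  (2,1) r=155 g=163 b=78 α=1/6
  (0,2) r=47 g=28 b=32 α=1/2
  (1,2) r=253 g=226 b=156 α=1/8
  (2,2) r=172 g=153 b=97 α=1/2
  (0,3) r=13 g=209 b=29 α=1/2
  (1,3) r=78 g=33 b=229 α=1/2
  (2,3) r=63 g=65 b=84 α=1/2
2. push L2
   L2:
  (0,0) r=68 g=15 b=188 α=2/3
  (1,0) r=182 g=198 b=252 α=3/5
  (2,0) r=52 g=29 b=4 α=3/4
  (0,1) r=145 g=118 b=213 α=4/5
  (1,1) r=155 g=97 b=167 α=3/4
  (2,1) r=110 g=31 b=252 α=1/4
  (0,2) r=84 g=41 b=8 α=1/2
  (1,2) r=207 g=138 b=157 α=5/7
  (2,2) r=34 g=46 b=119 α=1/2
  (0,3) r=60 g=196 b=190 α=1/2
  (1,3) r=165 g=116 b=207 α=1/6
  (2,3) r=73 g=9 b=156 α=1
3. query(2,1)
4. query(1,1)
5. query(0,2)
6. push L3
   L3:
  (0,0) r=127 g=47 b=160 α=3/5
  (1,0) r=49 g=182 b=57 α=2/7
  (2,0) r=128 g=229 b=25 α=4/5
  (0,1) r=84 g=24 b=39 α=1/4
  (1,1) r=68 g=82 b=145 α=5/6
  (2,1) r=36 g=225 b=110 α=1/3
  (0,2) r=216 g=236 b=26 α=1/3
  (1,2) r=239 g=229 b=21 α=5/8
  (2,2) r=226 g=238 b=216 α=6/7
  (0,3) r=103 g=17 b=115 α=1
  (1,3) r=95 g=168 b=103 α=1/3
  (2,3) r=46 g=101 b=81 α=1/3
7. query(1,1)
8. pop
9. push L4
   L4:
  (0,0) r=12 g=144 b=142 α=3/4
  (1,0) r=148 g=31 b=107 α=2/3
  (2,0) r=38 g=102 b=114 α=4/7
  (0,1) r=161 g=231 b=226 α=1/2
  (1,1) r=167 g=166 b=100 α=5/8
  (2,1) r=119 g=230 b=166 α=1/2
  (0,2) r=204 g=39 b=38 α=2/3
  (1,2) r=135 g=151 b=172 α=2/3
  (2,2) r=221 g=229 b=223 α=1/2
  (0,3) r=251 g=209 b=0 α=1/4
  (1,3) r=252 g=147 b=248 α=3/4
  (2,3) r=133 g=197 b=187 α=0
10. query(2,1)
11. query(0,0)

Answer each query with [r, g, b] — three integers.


query (2,1) [L1,L2] — begin 0,0,0
L1 α=1/6: [155/6, 163/6, 13]
L2 α=1/4: [375/8, 225/8, 291/4]
→ [47, 28, 73]

(1,1) stack=L1,L2; from [0,0,0]:
+L1 (α=5/8) → [575/4, 5, 435/8]
+L2 (α=3/4) → [2435/16, 74, 4443/32]
rounded: [152, 74, 139]

(0,2) stack=L1,L2; from [0,0,0]:
L1 α=1/2: [47/2, 14, 16]
L2 α=1/2: [215/4, 55/2, 12]
→ [54, 28, 12]

at x=1,y=1 over L1,L2,L3:
L1 α=5/8: [575/4, 5, 435/8]
L2 α=3/4: [2435/16, 74, 4443/32]
L3 α=5/6: [2625/32, 242/3, 27643/192]
= [82, 81, 144]

at x=2,y=1 over L1,L2,L4:
L1 α=1/6: [155/6, 163/6, 13]
L2 α=1/4: [375/8, 225/8, 291/4]
L4 α=1/2: [1327/16, 2065/16, 955/8]
→ [83, 129, 119]

(0,0) stack=L1,L2,L4; from [0,0,0]:
after L1 α=3/4: [27/2, 561/4, 189/4]
after L2 α=2/3: [299/6, 227/4, 1693/12]
after L4 α=3/4: [515/24, 1955/16, 6805/48]
→ [21, 122, 142]


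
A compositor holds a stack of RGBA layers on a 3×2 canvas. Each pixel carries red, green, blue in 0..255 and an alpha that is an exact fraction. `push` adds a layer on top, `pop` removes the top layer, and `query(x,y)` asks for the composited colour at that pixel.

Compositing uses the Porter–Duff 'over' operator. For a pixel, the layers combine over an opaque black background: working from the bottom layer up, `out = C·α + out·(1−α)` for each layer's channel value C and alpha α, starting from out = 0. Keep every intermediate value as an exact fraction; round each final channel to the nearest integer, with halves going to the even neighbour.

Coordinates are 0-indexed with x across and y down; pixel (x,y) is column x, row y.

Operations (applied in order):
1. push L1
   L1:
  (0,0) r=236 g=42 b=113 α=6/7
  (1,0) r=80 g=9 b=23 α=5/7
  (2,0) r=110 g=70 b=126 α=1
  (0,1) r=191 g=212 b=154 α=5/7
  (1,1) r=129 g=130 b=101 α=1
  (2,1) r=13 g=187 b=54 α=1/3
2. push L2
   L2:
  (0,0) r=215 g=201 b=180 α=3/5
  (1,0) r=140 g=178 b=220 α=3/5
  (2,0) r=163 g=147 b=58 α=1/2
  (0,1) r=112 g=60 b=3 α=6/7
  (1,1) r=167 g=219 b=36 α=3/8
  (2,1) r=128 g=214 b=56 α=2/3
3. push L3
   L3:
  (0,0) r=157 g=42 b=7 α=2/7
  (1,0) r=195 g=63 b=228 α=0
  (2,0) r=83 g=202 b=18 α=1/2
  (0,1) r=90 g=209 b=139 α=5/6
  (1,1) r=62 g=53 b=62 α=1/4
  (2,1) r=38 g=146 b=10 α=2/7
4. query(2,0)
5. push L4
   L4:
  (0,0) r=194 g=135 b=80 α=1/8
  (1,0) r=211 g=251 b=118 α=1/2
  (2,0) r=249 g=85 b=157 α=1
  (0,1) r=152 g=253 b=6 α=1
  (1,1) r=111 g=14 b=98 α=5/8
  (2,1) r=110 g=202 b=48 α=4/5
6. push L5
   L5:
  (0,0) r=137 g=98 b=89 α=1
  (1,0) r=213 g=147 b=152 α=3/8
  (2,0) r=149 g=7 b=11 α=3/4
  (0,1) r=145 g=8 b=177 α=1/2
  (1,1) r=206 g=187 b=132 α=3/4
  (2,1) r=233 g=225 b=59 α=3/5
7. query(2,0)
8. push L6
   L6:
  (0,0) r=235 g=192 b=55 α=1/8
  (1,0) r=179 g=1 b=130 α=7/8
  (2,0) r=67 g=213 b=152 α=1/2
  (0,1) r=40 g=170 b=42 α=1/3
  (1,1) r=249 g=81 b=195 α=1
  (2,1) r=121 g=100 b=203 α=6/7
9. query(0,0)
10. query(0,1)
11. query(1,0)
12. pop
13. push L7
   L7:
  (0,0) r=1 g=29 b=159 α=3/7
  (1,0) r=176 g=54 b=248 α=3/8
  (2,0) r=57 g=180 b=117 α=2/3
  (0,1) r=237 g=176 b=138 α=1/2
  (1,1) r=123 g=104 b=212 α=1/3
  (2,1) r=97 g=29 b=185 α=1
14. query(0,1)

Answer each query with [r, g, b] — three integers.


query (2,0) [L1,L2,L3] — begin 0,0,0
after L1 α=1: [110, 70, 126]
after L2 α=1/2: [273/2, 217/2, 92]
after L3 α=1/2: [439/4, 621/4, 55]
rounded: [110, 155, 55]

at x=2,y=0 over L1,L2,L3,L4,L5:
after L1 α=1: [110, 70, 126]
after L2 α=1/2: [273/2, 217/2, 92]
after L3 α=1/2: [439/4, 621/4, 55]
after L4 α=1: [249, 85, 157]
after L5 α=3/4: [174, 53/2, 95/2]
→ [174, 26, 48]

at x=0,y=0 over L1,L2,L3,L4,L5,L6:
+L1 (α=6/7) → [1416/7, 36, 678/7]
+L2 (α=3/5) → [7347/35, 135, 5136/35]
+L3 (α=2/7) → [9545/49, 759/7, 5234/49]
+L4 (α=1/8) → [10903/56, 447/4, 2897/28]
+L5 (α=1) → [137, 98, 89]
+L6 (α=1/8) → [597/4, 439/4, 339/4]
= [149, 110, 85]

query (0,1) [L1,L2,L3,L4,L5,L6] — begin 0,0,0
after L1 α=5/7: [955/7, 1060/7, 110]
after L2 α=6/7: [5659/49, 3580/49, 128/7]
after L3 α=5/6: [27709/294, 54785/294, 4993/42]
after L4 α=1: [152, 253, 6]
after L5 α=1/2: [297/2, 261/2, 183/2]
after L6 α=1/3: [337/3, 431/3, 75]
= [112, 144, 75]

(1,0) stack=L1,L2,L3,L4,L5,L6; from [0,0,0]:
L1 α=5/7: [400/7, 45/7, 115/7]
L2 α=3/5: [748/7, 3828/35, 970/7]
L3 α=0: [748/7, 3828/35, 970/7]
L4 α=1/2: [2225/14, 12613/70, 898/7]
L5 α=3/8: [20071/112, 18787/112, 3841/28]
L6 α=7/8: [160407/896, 19571/896, 29321/224]
= [179, 22, 131]

at x=0,y=1 over L1,L2,L3,L4,L5,L7:
after L1 α=5/7: [955/7, 1060/7, 110]
after L2 α=6/7: [5659/49, 3580/49, 128/7]
after L3 α=5/6: [27709/294, 54785/294, 4993/42]
after L4 α=1: [152, 253, 6]
after L5 α=1/2: [297/2, 261/2, 183/2]
after L7 α=1/2: [771/4, 613/4, 459/4]
= [193, 153, 115]


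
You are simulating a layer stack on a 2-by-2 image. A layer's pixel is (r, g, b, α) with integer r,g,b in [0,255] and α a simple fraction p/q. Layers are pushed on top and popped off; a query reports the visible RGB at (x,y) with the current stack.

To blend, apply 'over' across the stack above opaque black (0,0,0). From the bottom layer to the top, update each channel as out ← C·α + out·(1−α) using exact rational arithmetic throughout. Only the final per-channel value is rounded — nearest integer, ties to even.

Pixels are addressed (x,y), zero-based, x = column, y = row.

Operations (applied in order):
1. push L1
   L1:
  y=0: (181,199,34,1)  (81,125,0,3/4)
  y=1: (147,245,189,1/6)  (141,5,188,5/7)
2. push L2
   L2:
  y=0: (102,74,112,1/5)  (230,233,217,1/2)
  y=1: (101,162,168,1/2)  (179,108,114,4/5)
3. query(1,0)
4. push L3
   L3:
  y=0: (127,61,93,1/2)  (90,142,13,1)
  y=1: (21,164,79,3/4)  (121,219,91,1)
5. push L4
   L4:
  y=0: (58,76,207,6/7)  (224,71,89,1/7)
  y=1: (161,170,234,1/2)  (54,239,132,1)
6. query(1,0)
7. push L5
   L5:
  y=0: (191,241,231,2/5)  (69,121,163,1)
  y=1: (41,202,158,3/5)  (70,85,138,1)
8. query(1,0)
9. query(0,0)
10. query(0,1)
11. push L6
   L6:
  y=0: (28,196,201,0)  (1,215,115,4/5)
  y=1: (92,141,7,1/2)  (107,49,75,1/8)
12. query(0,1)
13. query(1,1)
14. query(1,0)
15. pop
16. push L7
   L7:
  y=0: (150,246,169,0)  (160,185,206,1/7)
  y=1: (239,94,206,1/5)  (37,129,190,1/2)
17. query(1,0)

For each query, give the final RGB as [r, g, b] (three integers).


at x=1,y=0 over L1,L2:
+L1 (α=3/4) → [243/4, 375/4, 0]
+L2 (α=1/2) → [1163/8, 1307/8, 217/2]
= [145, 163, 108]

query (1,0) [L1,L2,L3,L4] — begin 0,0,0
L1 α=3/4: [243/4, 375/4, 0]
L2 α=1/2: [1163/8, 1307/8, 217/2]
L3 α=1: [90, 142, 13]
L4 α=1/7: [764/7, 923/7, 167/7]
→ [109, 132, 24]

at x=1,y=0 over L1,L2,L3,L4,L5:
after L1 α=3/4: [243/4, 375/4, 0]
after L2 α=1/2: [1163/8, 1307/8, 217/2]
after L3 α=1: [90, 142, 13]
after L4 α=1/7: [764/7, 923/7, 167/7]
after L5 α=1: [69, 121, 163]
rounded: [69, 121, 163]

query (0,0) [L1,L2,L3,L4,L5] — begin 0,0,0
L1 α=1: [181, 199, 34]
L2 α=1/5: [826/5, 174, 248/5]
L3 α=1/2: [1461/10, 235/2, 713/10]
L4 α=6/7: [4941/70, 1147/14, 13133/70]
L5 α=2/5: [41563/350, 10189/70, 71739/350]
→ [119, 146, 205]

at x=0,y=1 over L1,L2,L3,L4,L5:
+L1 (α=1/6) → [49/2, 245/6, 63/2]
+L2 (α=1/2) → [251/4, 1217/12, 399/4]
+L3 (α=3/4) → [503/16, 7121/48, 1347/16]
+L4 (α=1/2) → [3079/32, 15281/96, 5091/32]
+L5 (α=3/5) → [5047/80, 44369/240, 2535/16]
rounded: [63, 185, 158]

(0,1) stack=L1,L2,L3,L4,L5,L6; from [0,0,0]:
after L1 α=1/6: [49/2, 245/6, 63/2]
after L2 α=1/2: [251/4, 1217/12, 399/4]
after L3 α=3/4: [503/16, 7121/48, 1347/16]
after L4 α=1/2: [3079/32, 15281/96, 5091/32]
after L5 α=3/5: [5047/80, 44369/240, 2535/16]
after L6 α=1/2: [12407/160, 78209/480, 2647/32]
rounded: [78, 163, 83]

at x=1,y=1 over L1,L2,L3,L4,L5,L6:
after L1 α=5/7: [705/7, 25/7, 940/7]
after L2 α=4/5: [5717/35, 3049/35, 4132/35]
after L3 α=1: [121, 219, 91]
after L4 α=1: [54, 239, 132]
after L5 α=1: [70, 85, 138]
after L6 α=1/8: [597/8, 161/2, 1041/8]
rounded: [75, 80, 130]

query (1,0) [L1,L2,L3,L4,L5,L6] — begin 0,0,0
after L1 α=3/4: [243/4, 375/4, 0]
after L2 α=1/2: [1163/8, 1307/8, 217/2]
after L3 α=1: [90, 142, 13]
after L4 α=1/7: [764/7, 923/7, 167/7]
after L5 α=1: [69, 121, 163]
after L6 α=4/5: [73/5, 981/5, 623/5]
→ [15, 196, 125]

query (1,0) [L1,L2,L3,L4,L5,L7] — begin 0,0,0
after L1 α=3/4: [243/4, 375/4, 0]
after L2 α=1/2: [1163/8, 1307/8, 217/2]
after L3 α=1: [90, 142, 13]
after L4 α=1/7: [764/7, 923/7, 167/7]
after L5 α=1: [69, 121, 163]
after L7 α=1/7: [82, 911/7, 1184/7]
→ [82, 130, 169]


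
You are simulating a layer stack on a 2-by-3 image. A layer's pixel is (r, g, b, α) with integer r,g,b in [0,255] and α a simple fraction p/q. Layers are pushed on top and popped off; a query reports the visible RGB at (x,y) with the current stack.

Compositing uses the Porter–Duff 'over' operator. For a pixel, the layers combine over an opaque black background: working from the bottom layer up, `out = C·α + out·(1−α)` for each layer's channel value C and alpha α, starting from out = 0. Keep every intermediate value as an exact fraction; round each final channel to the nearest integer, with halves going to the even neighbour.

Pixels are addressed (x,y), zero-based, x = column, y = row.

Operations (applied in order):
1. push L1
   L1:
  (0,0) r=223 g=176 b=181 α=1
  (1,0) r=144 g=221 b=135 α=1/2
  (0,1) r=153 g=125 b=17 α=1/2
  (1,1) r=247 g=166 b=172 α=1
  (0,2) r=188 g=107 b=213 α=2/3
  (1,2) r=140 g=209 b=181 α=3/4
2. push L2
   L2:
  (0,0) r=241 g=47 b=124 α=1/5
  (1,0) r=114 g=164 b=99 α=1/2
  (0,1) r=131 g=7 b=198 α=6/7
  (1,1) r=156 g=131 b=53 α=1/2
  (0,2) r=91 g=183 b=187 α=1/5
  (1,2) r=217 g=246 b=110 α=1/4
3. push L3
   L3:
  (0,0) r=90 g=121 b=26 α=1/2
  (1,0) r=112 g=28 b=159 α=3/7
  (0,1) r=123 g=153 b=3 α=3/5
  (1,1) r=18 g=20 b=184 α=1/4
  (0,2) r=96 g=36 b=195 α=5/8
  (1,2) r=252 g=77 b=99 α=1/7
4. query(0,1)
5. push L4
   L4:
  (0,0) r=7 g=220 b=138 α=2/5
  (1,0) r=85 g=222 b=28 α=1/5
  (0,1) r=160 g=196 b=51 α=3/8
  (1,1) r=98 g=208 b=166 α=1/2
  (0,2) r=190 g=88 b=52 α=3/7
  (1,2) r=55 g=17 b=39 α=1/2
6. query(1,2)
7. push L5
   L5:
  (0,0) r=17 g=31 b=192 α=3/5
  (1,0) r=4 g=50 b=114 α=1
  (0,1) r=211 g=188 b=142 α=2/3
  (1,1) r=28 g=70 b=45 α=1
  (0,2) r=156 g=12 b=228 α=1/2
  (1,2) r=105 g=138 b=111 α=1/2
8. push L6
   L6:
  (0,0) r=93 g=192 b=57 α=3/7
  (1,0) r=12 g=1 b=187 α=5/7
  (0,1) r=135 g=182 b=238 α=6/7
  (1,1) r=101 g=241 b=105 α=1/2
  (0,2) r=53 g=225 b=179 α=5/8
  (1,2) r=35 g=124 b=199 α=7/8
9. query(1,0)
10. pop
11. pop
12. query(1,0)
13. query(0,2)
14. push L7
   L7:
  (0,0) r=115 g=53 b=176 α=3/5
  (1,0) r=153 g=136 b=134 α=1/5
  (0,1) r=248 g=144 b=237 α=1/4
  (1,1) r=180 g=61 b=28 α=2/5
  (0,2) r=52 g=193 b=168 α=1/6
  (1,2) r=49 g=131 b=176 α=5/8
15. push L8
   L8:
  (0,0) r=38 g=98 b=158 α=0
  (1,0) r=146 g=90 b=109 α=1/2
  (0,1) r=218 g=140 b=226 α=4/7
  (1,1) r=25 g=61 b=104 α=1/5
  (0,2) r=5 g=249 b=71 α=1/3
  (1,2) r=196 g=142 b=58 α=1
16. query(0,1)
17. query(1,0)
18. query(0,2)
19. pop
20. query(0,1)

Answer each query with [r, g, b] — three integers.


at x=0,y=1 over L1,L2,L3:
L1 α=1/2: [153/2, 125/2, 17/2]
L2 α=6/7: [1725/14, 209/14, 2393/14]
L3 α=3/5: [4308/35, 3422/35, 2456/35]
= [123, 98, 70]

query (1,2) [L1,L2,L3,L4] — begin 0,0,0
+L1 (α=3/4) → [105, 627/4, 543/4]
+L2 (α=1/4) → [133, 2865/16, 2069/16]
+L3 (α=1/7) → [150, 9211/56, 6999/56]
+L4 (α=1/2) → [205/2, 10163/112, 9183/112]
→ [102, 91, 82]

at x=1,y=0 over L1,L2,L3,L4,L5,L6:
+L1 (α=1/2) → [72, 221/2, 135/2]
+L2 (α=1/2) → [93, 549/4, 333/4]
+L3 (α=3/7) → [708/7, 633/7, 810/7]
+L4 (α=1/5) → [3427/35, 4086/35, 3436/35]
+L5 (α=1) → [4, 50, 114]
+L6 (α=5/7) → [68/7, 15, 1163/7]
= [10, 15, 166]

query (1,0) [L1,L2,L3,L4] — begin 0,0,0
+L1 (α=1/2) → [72, 221/2, 135/2]
+L2 (α=1/2) → [93, 549/4, 333/4]
+L3 (α=3/7) → [708/7, 633/7, 810/7]
+L4 (α=1/5) → [3427/35, 4086/35, 3436/35]
rounded: [98, 117, 98]

at x=0,y=2 over L1,L2,L3,L4:
after L1 α=2/3: [376/3, 214/3, 142]
after L2 α=1/5: [1777/15, 281/3, 151]
after L3 α=5/8: [4177/40, 461/8, 357/2]
after L4 α=3/7: [1411/10, 989/14, 870/7]
rounded: [141, 71, 124]

at x=0,y=1 over L1,L2,L3,L4,L7,L8:
L1 α=1/2: [153/2, 125/2, 17/2]
L2 α=6/7: [1725/14, 209/14, 2393/14]
L3 α=3/5: [4308/35, 3422/35, 2456/35]
L4 α=3/8: [1917/14, 3769/28, 3527/56]
L7 α=1/4: [9223/56, 15339/112, 23853/224]
L8 α=4/7: [76501/392, 108737/784, 274055/1568]
→ [195, 139, 175]

(1,0) stack=L1,L2,L3,L4,L7,L8; from [0,0,0]:
L1 α=1/2: [72, 221/2, 135/2]
L2 α=1/2: [93, 549/4, 333/4]
L3 α=3/7: [708/7, 633/7, 810/7]
L4 α=1/5: [3427/35, 4086/35, 3436/35]
L7 α=1/5: [19063/175, 21104/175, 18434/175]
L8 α=1/2: [44613/350, 18427/175, 37509/350]
→ [127, 105, 107]

query (0,2) [L1,L2,L3,L4,L7,L8] — begin 0,0,0
L1 α=2/3: [376/3, 214/3, 142]
L2 α=1/5: [1777/15, 281/3, 151]
L3 α=5/8: [4177/40, 461/8, 357/2]
L4 α=3/7: [1411/10, 989/14, 870/7]
L7 α=1/6: [505/4, 2549/28, 921/7]
L8 α=1/3: [515/6, 6035/42, 2339/21]
rounded: [86, 144, 111]

at x=0,y=1 over L1,L2,L3,L4,L7:
+L1 (α=1/2) → [153/2, 125/2, 17/2]
+L2 (α=6/7) → [1725/14, 209/14, 2393/14]
+L3 (α=3/5) → [4308/35, 3422/35, 2456/35]
+L4 (α=3/8) → [1917/14, 3769/28, 3527/56]
+L7 (α=1/4) → [9223/56, 15339/112, 23853/224]
rounded: [165, 137, 106]
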